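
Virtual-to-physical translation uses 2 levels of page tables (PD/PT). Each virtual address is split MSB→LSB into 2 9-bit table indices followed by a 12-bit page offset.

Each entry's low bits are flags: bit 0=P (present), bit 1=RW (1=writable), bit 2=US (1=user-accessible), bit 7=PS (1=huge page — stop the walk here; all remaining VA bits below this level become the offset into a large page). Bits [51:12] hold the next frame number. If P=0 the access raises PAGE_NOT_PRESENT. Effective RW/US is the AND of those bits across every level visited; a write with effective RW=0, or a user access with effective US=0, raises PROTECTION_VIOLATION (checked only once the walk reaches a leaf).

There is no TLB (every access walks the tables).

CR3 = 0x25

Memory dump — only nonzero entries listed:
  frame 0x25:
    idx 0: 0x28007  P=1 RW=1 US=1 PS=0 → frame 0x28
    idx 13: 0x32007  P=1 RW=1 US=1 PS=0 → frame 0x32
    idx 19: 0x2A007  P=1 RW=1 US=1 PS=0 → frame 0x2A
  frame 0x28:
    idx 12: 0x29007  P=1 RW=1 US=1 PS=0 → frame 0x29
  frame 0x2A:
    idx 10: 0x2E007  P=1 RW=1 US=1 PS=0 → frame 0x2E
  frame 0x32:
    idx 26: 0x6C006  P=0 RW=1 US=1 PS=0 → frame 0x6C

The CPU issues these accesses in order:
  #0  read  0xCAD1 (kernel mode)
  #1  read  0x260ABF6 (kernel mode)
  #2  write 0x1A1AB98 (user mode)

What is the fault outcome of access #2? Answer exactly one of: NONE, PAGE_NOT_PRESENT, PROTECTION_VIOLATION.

Trace:
#0 VA=0xCAD1 (r,kernel):
  L0 @0x25[0] → 0x28007  P=1,RW=1,US=1,PS=0
  L1 @0x28[12] → 0x29007  P=1,RW=1,US=1,PS=0
  → PA=0x29AD1  (2 entries read)
#1 VA=0x260ABF6 (r,kernel):
  L0 @0x25[19] → 0x2A007  P=1,RW=1,US=1,PS=0
  L1 @0x2A[10] → 0x2E007  P=1,RW=1,US=1,PS=0
  → PA=0x2EBF6  (2 entries read)
#2 VA=0x1A1AB98 (w,user):
  L0 @0x25[13] → 0x32007  P=1,RW=1,US=1,PS=0
  L1 @0x32[26] → 0x6C006  P=0,RW=1,US=1,PS=0
  ⇒ fault: PAGE_NOT_PRESENT  — 2 lookups

Access #2 fault: PAGE_NOT_PRESENT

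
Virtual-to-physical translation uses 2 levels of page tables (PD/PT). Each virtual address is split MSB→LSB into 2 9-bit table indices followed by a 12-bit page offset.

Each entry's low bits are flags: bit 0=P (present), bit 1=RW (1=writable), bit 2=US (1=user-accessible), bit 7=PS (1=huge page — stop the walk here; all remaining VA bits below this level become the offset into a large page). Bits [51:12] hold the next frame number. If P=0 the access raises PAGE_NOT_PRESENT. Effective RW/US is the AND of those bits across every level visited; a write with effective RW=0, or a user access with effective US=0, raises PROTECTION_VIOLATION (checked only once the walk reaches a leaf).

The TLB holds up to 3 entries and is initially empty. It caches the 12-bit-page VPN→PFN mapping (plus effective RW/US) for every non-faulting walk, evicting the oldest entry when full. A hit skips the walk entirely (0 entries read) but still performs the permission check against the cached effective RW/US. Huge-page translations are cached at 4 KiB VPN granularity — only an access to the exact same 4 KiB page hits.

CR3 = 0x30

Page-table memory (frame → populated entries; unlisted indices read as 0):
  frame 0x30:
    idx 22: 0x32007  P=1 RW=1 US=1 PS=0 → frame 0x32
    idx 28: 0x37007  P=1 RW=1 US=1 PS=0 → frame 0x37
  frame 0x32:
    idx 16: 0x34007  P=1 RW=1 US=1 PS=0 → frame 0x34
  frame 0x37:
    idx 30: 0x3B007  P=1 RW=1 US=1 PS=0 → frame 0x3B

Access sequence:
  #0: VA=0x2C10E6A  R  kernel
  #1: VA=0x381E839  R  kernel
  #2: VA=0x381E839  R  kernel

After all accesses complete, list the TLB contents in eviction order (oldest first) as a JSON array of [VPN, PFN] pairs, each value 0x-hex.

Walk each access:
#0 VA=0x2C10E6A (r,kernel):
  L0 @0x30[22] → 0x32007  P=1,RW=1,US=1,PS=0
  L1 @0x32[16] → 0x34007  P=1,RW=1,US=1,PS=0
  ✓ 0x34E6A  — 2 lookups
#1 VA=0x381E839 (r,kernel):
  L0 @0x30[28] → 0x37007  P=1,RW=1,US=1,PS=0
  L1 @0x37[30] → 0x3B007  P=1,RW=1,US=1,PS=0
  ✓ 0x3B839  — 2 lookups
#2 VA=0x381E839 (r,kernel):
  TLB hit vpn=0x381E → PA=0x3B839

TLB: [["0x2C10", "0x34"], ["0x381E", "0x3B"]]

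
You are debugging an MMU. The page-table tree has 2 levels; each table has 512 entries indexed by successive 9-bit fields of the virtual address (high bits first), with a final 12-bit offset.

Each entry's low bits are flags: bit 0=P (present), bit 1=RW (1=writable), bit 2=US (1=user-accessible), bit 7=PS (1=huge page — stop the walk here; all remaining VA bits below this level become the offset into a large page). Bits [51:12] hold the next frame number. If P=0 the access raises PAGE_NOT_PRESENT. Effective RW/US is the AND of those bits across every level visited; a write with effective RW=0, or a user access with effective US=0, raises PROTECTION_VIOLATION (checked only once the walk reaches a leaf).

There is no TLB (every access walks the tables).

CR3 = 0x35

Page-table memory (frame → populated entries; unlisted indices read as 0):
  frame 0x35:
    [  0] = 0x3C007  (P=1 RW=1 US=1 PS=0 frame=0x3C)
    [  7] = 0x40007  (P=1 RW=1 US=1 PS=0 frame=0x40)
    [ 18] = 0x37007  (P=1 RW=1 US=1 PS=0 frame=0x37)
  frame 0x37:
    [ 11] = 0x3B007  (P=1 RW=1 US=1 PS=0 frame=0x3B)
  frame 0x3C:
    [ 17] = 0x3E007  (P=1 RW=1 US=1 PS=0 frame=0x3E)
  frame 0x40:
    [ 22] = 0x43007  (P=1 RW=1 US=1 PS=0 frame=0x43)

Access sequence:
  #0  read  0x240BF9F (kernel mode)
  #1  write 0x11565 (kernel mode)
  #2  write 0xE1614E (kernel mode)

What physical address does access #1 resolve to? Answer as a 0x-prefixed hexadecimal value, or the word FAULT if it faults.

Per-access translation:
#0 VA=0x240BF9F (r,kernel):
  lvl0: tbl 0x35, slot 18 ⇒ 0x37007 (P1/RW1/US1/PS0)
  lvl1: tbl 0x37, slot 11 ⇒ 0x3B007 (P1/RW1/US1/PS0)
  ✓ 0x3BF9F  — 2 lookups
#1 VA=0x11565 (w,kernel):
  lvl0: tbl 0x35, slot 0 ⇒ 0x3C007 (P1/RW1/US1/PS0)
  lvl1: tbl 0x3C, slot 17 ⇒ 0x3E007 (P1/RW1/US1/PS0)
  ✓ 0x3E565  — 2 lookups
#2 VA=0xE1614E (w,kernel):
  lvl0: tbl 0x35, slot 7 ⇒ 0x40007 (P1/RW1/US1/PS0)
  lvl1: tbl 0x40, slot 22 ⇒ 0x43007 (P1/RW1/US1/PS0)
  ✓ 0x4314E  — 2 lookups

Access #1 PA: 0x3E565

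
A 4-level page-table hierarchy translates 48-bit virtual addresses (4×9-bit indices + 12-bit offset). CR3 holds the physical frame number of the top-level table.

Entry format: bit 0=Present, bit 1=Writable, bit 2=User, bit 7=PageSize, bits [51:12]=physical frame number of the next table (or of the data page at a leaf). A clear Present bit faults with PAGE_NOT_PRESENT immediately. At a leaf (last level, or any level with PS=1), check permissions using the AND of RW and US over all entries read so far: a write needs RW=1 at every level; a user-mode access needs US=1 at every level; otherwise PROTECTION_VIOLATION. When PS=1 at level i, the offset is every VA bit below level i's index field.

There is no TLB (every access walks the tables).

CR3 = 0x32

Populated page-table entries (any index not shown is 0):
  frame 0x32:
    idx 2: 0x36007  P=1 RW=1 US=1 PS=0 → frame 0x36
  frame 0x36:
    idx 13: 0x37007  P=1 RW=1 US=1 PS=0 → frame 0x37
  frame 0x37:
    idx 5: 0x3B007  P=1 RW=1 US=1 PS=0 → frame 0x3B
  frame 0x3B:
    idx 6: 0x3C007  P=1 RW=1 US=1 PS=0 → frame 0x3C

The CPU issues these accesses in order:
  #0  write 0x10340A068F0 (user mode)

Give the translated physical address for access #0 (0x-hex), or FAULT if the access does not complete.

Per-access translation:
#0 VA=0x10340A068F0 (w,user):
  L0: frame=0x32 idx=2 entry=0x36007 [P=1 RW=1 US=1 PS=0]
  L1: frame=0x36 idx=13 entry=0x37007 [P=1 RW=1 US=1 PS=0]
  L2: frame=0x37 idx=5 entry=0x3B007 [P=1 RW=1 US=1 PS=0]
  L3: frame=0x3B idx=6 entry=0x3C007 [P=1 RW=1 US=1 PS=0]
  ⇒ phys 0x3C8F0  [4 reads]

Access #0 PA: 0x3C8F0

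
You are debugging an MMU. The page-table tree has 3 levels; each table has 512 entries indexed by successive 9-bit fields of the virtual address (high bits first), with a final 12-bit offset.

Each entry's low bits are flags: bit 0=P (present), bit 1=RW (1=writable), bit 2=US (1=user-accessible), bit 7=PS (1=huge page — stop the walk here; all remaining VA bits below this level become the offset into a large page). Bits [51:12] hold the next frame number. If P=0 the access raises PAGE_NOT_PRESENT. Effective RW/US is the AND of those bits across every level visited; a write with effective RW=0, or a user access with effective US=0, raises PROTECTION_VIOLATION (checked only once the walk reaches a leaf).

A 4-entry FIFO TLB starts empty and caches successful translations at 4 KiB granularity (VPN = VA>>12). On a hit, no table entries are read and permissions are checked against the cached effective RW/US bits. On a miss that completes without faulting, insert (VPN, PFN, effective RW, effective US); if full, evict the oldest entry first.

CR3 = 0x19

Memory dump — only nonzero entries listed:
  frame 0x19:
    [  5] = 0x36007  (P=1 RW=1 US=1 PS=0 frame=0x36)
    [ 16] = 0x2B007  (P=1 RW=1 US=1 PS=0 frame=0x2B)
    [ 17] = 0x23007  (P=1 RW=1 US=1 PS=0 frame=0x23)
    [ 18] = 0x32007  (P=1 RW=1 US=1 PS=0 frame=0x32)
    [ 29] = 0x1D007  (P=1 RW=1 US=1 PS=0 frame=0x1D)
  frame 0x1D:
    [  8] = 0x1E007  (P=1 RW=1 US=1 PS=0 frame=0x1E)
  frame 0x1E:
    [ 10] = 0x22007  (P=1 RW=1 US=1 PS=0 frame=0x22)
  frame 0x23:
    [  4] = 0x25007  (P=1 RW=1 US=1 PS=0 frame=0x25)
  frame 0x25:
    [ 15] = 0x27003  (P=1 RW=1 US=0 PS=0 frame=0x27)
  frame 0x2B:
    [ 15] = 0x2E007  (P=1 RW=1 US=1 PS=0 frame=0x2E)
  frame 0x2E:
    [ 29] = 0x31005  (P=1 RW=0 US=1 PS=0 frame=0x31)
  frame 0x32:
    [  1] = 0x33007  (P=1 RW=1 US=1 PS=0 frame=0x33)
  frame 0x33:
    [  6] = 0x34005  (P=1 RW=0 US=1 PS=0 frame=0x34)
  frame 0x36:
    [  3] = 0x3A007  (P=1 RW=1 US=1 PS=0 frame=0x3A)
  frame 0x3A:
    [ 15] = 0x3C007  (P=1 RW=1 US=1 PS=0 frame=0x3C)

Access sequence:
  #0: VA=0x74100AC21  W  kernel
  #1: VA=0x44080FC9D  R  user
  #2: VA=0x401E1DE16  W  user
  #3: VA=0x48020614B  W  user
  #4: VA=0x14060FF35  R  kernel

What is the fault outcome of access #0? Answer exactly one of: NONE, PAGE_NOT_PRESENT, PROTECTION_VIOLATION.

Walk each access:
#0 VA=0x74100AC21 (w,kernel):
  lvl0: tbl 0x19, slot 29 ⇒ 0x1D007 (P1/RW1/US1/PS0)
  lvl1: tbl 0x1D, slot 8 ⇒ 0x1E007 (P1/RW1/US1/PS0)
  lvl2: tbl 0x1E, slot 10 ⇒ 0x22007 (P1/RW1/US1/PS0)
  ⇒ phys 0x22C21  [3 reads]
#1 VA=0x44080FC9D (r,user):
  lvl0: tbl 0x19, slot 17 ⇒ 0x23007 (P1/RW1/US1/PS0)
  lvl1: tbl 0x23, slot 4 ⇒ 0x25007 (P1/RW1/US1/PS0)
  lvl2: tbl 0x25, slot 15 ⇒ 0x27003 (P1/RW1/US0/PS0)
  → PROTECTION_VIOLATION  (3 entries read)
#2 VA=0x401E1DE16 (w,user):
  lvl0: tbl 0x19, slot 16 ⇒ 0x2B007 (P1/RW1/US1/PS0)
  lvl1: tbl 0x2B, slot 15 ⇒ 0x2E007 (P1/RW1/US1/PS0)
  lvl2: tbl 0x2E, slot 29 ⇒ 0x31005 (P1/RW0/US1/PS0)
  → PROTECTION_VIOLATION  (3 entries read)
#3 VA=0x48020614B (w,user):
  lvl0: tbl 0x19, slot 18 ⇒ 0x32007 (P1/RW1/US1/PS0)
  lvl1: tbl 0x32, slot 1 ⇒ 0x33007 (P1/RW1/US1/PS0)
  lvl2: tbl 0x33, slot 6 ⇒ 0x34005 (P1/RW0/US1/PS0)
  → PROTECTION_VIOLATION  (3 entries read)
#4 VA=0x14060FF35 (r,kernel):
  lvl0: tbl 0x19, slot 5 ⇒ 0x36007 (P1/RW1/US1/PS0)
  lvl1: tbl 0x36, slot 3 ⇒ 0x3A007 (P1/RW1/US1/PS0)
  lvl2: tbl 0x3A, slot 15 ⇒ 0x3C007 (P1/RW1/US1/PS0)
  ⇒ phys 0x3CF35  [3 reads]

Access #0 fault: NONE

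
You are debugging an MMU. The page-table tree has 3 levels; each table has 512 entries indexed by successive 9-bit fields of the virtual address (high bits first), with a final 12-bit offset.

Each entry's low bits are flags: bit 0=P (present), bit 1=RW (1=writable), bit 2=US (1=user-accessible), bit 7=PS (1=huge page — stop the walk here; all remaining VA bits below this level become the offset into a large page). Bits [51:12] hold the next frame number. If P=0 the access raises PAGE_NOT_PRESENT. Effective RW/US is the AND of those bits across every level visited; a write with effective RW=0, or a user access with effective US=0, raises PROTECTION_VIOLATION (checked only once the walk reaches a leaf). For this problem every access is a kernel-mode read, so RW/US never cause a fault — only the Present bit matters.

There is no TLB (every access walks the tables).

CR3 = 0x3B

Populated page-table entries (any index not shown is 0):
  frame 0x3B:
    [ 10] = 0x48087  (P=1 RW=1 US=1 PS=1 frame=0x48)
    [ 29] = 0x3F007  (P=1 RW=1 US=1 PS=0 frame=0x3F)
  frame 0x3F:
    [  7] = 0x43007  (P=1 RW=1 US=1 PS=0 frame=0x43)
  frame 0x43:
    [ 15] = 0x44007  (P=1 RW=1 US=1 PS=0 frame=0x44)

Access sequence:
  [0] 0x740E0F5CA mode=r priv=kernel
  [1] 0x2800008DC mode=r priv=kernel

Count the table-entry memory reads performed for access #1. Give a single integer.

Trace:
#0 VA=0x740E0F5CA (r,kernel):
  lvl0: tbl 0x3B, slot 29 ⇒ 0x3F007 (P1/RW1/US1/PS0)
  lvl1: tbl 0x3F, slot 7 ⇒ 0x43007 (P1/RW1/US1/PS0)
  lvl2: tbl 0x43, slot 15 ⇒ 0x44007 (P1/RW1/US1/PS0)
  ⇒ phys 0x445CA  [3 reads]
#1 VA=0x2800008DC (r,kernel):
  lvl0: tbl 0x3B, slot 10 ⇒ 0x48087 (P1/RW1/US1/PS1)
  ⇒ phys 0x488DC (huge @L0)  [1 reads]

Entries read for #1: 1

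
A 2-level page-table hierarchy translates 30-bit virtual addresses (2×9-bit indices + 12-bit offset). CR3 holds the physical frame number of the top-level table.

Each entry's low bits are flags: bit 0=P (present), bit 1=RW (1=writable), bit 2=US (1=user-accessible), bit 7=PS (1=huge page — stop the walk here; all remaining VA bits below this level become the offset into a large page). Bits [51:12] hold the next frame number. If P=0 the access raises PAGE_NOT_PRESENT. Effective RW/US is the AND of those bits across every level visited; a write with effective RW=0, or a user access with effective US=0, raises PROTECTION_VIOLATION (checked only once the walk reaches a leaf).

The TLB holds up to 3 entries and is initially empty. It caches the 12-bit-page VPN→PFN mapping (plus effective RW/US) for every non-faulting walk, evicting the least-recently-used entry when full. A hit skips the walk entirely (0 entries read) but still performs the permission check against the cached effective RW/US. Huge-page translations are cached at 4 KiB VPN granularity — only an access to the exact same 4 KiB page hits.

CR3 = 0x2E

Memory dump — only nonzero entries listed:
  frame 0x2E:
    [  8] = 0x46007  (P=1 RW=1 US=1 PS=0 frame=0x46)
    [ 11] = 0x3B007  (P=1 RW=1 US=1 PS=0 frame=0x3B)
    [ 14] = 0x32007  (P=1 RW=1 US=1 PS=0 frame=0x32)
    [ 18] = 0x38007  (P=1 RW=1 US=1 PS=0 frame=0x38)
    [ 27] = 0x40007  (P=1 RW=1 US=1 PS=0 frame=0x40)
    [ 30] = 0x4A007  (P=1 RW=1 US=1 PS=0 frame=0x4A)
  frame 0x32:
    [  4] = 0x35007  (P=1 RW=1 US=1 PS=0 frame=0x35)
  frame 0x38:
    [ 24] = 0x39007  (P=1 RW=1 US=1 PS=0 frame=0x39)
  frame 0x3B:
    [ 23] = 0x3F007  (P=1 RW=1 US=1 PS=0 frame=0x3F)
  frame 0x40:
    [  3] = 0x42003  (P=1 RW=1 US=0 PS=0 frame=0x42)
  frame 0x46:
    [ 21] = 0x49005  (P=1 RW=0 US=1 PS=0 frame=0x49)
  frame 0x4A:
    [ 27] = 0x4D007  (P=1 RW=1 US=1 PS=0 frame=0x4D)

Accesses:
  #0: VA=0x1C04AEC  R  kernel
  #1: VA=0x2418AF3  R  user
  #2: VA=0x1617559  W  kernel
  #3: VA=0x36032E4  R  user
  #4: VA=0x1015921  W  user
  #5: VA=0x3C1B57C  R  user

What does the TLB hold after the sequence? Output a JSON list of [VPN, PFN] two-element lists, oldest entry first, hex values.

Trace:
#0 VA=0x1C04AEC (r,kernel):
  L0 @0x2E[14] → 0x32007  P=1,RW=1,US=1,PS=0
  L1 @0x32[4] → 0x35007  P=1,RW=1,US=1,PS=0
  ✓ 0x35AEC  — 2 lookups
#1 VA=0x2418AF3 (r,user):
  L0 @0x2E[18] → 0x38007  P=1,RW=1,US=1,PS=0
  L1 @0x38[24] → 0x39007  P=1,RW=1,US=1,PS=0
  ✓ 0x39AF3  — 2 lookups
#2 VA=0x1617559 (w,kernel):
  L0 @0x2E[11] → 0x3B007  P=1,RW=1,US=1,PS=0
  L1 @0x3B[23] → 0x3F007  P=1,RW=1,US=1,PS=0
  ✓ 0x3F559  — 2 lookups
#3 VA=0x36032E4 (r,user):
  L0 @0x2E[27] → 0x40007  P=1,RW=1,US=1,PS=0
  L1 @0x40[3] → 0x42003  P=1,RW=1,US=0,PS=0
  ⇒ fault: PROTECTION_VIOLATION  — 2 lookups
#4 VA=0x1015921 (w,user):
  L0 @0x2E[8] → 0x46007  P=1,RW=1,US=1,PS=0
  L1 @0x46[21] → 0x49005  P=1,RW=0,US=1,PS=0
  ⇒ fault: PROTECTION_VIOLATION  — 2 lookups
#5 VA=0x3C1B57C (r,user):
  L0 @0x2E[30] → 0x4A007  P=1,RW=1,US=1,PS=0
  L1 @0x4A[27] → 0x4D007  P=1,RW=1,US=1,PS=0
  ✓ 0x4D57C  — 2 lookups

TLB: [["0x2418", "0x39"], ["0x1617", "0x3F"], ["0x3C1B", "0x4D"]]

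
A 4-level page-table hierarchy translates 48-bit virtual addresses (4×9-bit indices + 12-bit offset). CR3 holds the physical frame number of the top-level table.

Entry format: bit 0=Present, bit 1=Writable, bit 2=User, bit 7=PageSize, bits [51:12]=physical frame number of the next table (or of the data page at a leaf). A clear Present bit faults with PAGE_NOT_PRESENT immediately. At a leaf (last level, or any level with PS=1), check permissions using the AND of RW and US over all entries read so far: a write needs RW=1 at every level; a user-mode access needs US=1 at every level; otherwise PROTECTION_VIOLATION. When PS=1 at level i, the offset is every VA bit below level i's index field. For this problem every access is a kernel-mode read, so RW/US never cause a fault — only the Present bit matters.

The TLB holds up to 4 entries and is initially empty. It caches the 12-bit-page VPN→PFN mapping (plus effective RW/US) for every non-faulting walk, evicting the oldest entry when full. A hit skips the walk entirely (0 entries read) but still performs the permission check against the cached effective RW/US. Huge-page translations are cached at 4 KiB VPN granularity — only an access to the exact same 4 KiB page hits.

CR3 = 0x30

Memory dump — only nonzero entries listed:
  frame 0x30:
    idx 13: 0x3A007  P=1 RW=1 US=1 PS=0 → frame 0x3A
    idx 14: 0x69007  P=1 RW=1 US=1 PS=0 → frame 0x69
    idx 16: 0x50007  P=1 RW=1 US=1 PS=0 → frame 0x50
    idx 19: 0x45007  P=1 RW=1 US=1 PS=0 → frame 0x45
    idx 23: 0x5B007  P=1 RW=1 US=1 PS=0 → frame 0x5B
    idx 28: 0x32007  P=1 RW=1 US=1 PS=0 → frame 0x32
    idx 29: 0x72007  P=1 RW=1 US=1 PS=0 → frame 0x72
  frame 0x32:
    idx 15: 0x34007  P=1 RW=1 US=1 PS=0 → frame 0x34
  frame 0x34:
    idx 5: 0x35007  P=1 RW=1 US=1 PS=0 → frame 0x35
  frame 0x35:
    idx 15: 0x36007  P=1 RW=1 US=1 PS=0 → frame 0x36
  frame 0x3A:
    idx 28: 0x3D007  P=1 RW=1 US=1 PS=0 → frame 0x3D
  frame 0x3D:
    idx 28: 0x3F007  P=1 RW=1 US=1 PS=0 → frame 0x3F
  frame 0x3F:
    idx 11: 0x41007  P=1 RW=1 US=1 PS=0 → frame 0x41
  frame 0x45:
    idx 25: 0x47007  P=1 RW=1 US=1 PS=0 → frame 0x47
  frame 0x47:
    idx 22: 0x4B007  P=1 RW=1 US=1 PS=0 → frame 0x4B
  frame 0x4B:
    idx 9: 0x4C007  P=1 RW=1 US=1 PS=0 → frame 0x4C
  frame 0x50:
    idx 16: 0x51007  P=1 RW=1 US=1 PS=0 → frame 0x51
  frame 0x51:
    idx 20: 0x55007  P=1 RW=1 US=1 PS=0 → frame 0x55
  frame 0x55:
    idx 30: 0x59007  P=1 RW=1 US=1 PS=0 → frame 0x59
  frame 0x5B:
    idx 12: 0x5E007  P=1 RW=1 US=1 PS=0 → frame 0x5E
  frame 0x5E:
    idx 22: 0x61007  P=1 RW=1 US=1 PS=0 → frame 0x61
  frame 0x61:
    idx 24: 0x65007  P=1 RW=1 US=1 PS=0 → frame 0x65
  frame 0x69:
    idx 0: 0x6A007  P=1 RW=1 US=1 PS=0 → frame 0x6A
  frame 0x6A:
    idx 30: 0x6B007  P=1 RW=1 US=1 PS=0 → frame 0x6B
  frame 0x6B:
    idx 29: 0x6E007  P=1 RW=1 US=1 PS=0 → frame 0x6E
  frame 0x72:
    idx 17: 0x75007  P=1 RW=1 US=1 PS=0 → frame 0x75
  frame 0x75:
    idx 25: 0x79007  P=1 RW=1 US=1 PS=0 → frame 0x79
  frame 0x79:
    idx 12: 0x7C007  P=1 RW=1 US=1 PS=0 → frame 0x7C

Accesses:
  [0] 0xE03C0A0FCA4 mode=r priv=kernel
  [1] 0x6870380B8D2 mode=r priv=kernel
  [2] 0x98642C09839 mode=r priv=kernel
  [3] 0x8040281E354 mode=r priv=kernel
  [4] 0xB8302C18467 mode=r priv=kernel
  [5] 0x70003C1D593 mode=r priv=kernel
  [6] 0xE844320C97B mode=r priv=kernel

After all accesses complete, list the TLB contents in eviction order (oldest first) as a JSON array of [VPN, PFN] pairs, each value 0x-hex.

Walk each access:
#0 VA=0xE03C0A0FCA4 (r,kernel):
  [0] read 0x30 idx=28: raw=0x32007 flags P=1 W=1 U=1 S=0
  [1] read 0x32 idx=15: raw=0x34007 flags P=1 W=1 U=1 S=0
  [2] read 0x34 idx=5: raw=0x35007 flags P=1 W=1 U=1 S=0
  [3] read 0x35 idx=15: raw=0x36007 flags P=1 W=1 U=1 S=0
  ⇒ phys 0x36CA4  [4 reads]
#1 VA=0x6870380B8D2 (r,kernel):
  [0] read 0x30 idx=13: raw=0x3A007 flags P=1 W=1 U=1 S=0
  [1] read 0x3A idx=28: raw=0x3D007 flags P=1 W=1 U=1 S=0
  [2] read 0x3D idx=28: raw=0x3F007 flags P=1 W=1 U=1 S=0
  [3] read 0x3F idx=11: raw=0x41007 flags P=1 W=1 U=1 S=0
  ⇒ phys 0x418D2  [4 reads]
#2 VA=0x98642C09839 (r,kernel):
  [0] read 0x30 idx=19: raw=0x45007 flags P=1 W=1 U=1 S=0
  [1] read 0x45 idx=25: raw=0x47007 flags P=1 W=1 U=1 S=0
  [2] read 0x47 idx=22: raw=0x4B007 flags P=1 W=1 U=1 S=0
  [3] read 0x4B idx=9: raw=0x4C007 flags P=1 W=1 U=1 S=0
  ⇒ phys 0x4C839  [4 reads]
#3 VA=0x8040281E354 (r,kernel):
  [0] read 0x30 idx=16: raw=0x50007 flags P=1 W=1 U=1 S=0
  [1] read 0x50 idx=16: raw=0x51007 flags P=1 W=1 U=1 S=0
  [2] read 0x51 idx=20: raw=0x55007 flags P=1 W=1 U=1 S=0
  [3] read 0x55 idx=30: raw=0x59007 flags P=1 W=1 U=1 S=0
  ⇒ phys 0x59354  [4 reads]
#4 VA=0xB8302C18467 (r,kernel):
  [0] read 0x30 idx=23: raw=0x5B007 flags P=1 W=1 U=1 S=0
  [1] read 0x5B idx=12: raw=0x5E007 flags P=1 W=1 U=1 S=0
  [2] read 0x5E idx=22: raw=0x61007 flags P=1 W=1 U=1 S=0
  [3] read 0x61 idx=24: raw=0x65007 flags P=1 W=1 U=1 S=0
  ⇒ phys 0x65467  [4 reads]
#5 VA=0x70003C1D593 (r,kernel):
  [0] read 0x30 idx=14: raw=0x69007 flags P=1 W=1 U=1 S=0
  [1] read 0x69 idx=0: raw=0x6A007 flags P=1 W=1 U=1 S=0
  [2] read 0x6A idx=30: raw=0x6B007 flags P=1 W=1 U=1 S=0
  [3] read 0x6B idx=29: raw=0x6E007 flags P=1 W=1 U=1 S=0
  ⇒ phys 0x6E593  [4 reads]
#6 VA=0xE844320C97B (r,kernel):
  [0] read 0x30 idx=29: raw=0x72007 flags P=1 W=1 U=1 S=0
  [1] read 0x72 idx=17: raw=0x75007 flags P=1 W=1 U=1 S=0
  [2] read 0x75 idx=25: raw=0x79007 flags P=1 W=1 U=1 S=0
  [3] read 0x79 idx=12: raw=0x7C007 flags P=1 W=1 U=1 S=0
  ⇒ phys 0x7C97B  [4 reads]

TLB: [["0x8040281E", "0x59"], ["0xB8302C18", "0x65"], ["0x70003C1D", "0x6E"], ["0xE844320C", "0x7C"]]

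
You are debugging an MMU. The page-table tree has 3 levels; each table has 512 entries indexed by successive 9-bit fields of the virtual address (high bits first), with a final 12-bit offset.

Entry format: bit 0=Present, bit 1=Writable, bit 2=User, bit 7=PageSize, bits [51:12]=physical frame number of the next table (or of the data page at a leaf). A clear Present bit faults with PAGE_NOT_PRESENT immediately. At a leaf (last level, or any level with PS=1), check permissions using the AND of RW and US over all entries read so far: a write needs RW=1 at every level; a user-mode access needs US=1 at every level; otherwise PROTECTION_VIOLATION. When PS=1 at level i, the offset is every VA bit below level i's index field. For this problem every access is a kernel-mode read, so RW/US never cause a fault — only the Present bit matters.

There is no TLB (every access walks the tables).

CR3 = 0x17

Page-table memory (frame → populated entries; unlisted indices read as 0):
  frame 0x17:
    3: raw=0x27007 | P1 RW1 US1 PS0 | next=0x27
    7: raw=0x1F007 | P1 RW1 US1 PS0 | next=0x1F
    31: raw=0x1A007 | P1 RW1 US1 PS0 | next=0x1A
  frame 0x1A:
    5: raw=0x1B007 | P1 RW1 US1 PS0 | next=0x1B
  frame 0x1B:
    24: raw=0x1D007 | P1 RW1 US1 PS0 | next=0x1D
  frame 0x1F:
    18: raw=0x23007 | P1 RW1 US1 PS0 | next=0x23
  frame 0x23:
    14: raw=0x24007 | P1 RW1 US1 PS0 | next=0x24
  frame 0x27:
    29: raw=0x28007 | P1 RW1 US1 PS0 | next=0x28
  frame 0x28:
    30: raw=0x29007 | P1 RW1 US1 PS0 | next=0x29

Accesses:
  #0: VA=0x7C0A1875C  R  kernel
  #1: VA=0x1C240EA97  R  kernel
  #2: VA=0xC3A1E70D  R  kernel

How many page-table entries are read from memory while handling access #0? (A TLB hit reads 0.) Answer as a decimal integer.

Per-access translation:
#0 VA=0x7C0A1875C (r,kernel):
  lvl0: tbl 0x17, slot 31 ⇒ 0x1A007 (P1/RW1/US1/PS0)
  lvl1: tbl 0x1A, slot 5 ⇒ 0x1B007 (P1/RW1/US1/PS0)
  lvl2: tbl 0x1B, slot 24 ⇒ 0x1D007 (P1/RW1/US1/PS0)
  ⇒ phys 0x1D75C  [3 reads]
#1 VA=0x1C240EA97 (r,kernel):
  lvl0: tbl 0x17, slot 7 ⇒ 0x1F007 (P1/RW1/US1/PS0)
  lvl1: tbl 0x1F, slot 18 ⇒ 0x23007 (P1/RW1/US1/PS0)
  lvl2: tbl 0x23, slot 14 ⇒ 0x24007 (P1/RW1/US1/PS0)
  ⇒ phys 0x24A97  [3 reads]
#2 VA=0xC3A1E70D (r,kernel):
  lvl0: tbl 0x17, slot 3 ⇒ 0x27007 (P1/RW1/US1/PS0)
  lvl1: tbl 0x27, slot 29 ⇒ 0x28007 (P1/RW1/US1/PS0)
  lvl2: tbl 0x28, slot 30 ⇒ 0x29007 (P1/RW1/US1/PS0)
  ⇒ phys 0x2970D  [3 reads]

Entries read for #0: 3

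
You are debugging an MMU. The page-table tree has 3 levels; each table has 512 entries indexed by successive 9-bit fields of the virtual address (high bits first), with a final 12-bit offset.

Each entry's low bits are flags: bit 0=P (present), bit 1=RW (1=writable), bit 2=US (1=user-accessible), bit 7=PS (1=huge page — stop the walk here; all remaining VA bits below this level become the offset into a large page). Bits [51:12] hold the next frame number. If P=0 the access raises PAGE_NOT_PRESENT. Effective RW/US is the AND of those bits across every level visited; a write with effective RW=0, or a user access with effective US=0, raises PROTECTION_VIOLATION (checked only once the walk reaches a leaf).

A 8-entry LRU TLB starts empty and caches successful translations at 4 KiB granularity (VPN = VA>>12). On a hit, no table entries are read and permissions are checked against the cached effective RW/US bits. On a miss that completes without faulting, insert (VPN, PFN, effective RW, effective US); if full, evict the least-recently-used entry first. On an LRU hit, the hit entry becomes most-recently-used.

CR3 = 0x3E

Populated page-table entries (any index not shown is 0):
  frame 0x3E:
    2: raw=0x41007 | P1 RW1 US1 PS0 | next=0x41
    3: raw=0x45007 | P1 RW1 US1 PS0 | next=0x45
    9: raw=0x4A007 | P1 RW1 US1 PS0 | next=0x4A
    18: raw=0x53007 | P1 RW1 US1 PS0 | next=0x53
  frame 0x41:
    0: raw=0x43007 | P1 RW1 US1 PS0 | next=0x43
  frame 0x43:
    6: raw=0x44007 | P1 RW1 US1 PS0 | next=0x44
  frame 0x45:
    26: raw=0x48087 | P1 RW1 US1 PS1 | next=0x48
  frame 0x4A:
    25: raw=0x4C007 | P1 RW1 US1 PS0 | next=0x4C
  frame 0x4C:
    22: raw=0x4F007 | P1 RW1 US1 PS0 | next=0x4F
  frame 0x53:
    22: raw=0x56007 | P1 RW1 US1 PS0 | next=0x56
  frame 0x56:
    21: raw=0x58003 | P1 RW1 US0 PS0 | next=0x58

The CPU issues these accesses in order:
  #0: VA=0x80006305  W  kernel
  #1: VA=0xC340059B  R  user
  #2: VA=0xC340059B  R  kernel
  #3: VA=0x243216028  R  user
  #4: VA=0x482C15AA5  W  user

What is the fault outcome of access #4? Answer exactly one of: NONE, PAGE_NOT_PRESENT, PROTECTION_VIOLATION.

Trace:
#0 VA=0x80006305 (w,kernel):
  [0] read 0x3E idx=2: raw=0x41007 flags P=1 W=1 U=1 S=0
  [1] read 0x41 idx=0: raw=0x43007 flags P=1 W=1 U=1 S=0
  [2] read 0x43 idx=6: raw=0x44007 flags P=1 W=1 U=1 S=0
  → PA=0x44305  (3 entries read)
#1 VA=0xC340059B (r,user):
  [0] read 0x3E idx=3: raw=0x45007 flags P=1 W=1 U=1 S=0
  [1] read 0x45 idx=26: raw=0x48087 flags P=1 W=1 U=1 S=1
  → PA=0x4859B (huge @L1)  (2 entries read)
#2 VA=0xC340059B (r,kernel):
  TLB hit vpn=0xC3400 → PA=0x4859B
#3 VA=0x243216028 (r,user):
  [0] read 0x3E idx=9: raw=0x4A007 flags P=1 W=1 U=1 S=0
  [1] read 0x4A idx=25: raw=0x4C007 flags P=1 W=1 U=1 S=0
  [2] read 0x4C idx=22: raw=0x4F007 flags P=1 W=1 U=1 S=0
  → PA=0x4F028  (3 entries read)
#4 VA=0x482C15AA5 (w,user):
  [0] read 0x3E idx=18: raw=0x53007 flags P=1 W=1 U=1 S=0
  [1] read 0x53 idx=22: raw=0x56007 flags P=1 W=1 U=1 S=0
  [2] read 0x56 idx=21: raw=0x58003 flags P=1 W=1 U=0 S=0
  ⇒ fault: PROTECTION_VIOLATION  — 3 lookups

Access #4 fault: PROTECTION_VIOLATION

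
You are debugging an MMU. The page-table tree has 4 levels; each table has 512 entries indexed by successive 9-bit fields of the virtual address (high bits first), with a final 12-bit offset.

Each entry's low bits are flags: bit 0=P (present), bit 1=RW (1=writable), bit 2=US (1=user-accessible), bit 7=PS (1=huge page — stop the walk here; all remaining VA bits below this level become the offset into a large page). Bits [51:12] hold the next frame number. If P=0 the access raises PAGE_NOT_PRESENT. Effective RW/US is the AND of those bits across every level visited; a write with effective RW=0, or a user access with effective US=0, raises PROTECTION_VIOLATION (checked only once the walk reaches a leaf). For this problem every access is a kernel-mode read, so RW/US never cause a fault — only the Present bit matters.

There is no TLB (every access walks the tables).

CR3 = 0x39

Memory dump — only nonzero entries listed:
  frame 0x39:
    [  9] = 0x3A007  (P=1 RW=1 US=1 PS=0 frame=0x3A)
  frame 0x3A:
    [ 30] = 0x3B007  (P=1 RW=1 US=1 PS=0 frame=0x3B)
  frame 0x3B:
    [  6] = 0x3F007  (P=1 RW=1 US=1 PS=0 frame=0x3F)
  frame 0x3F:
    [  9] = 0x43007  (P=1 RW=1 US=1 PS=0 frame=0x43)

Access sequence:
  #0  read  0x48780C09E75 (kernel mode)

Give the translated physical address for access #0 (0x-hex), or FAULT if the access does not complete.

Trace:
#0 VA=0x48780C09E75 (r,kernel):
  L0: frame=0x39 idx=9 entry=0x3A007 [P=1 RW=1 US=1 PS=0]
  L1: frame=0x3A idx=30 entry=0x3B007 [P=1 RW=1 US=1 PS=0]
  L2: frame=0x3B idx=6 entry=0x3F007 [P=1 RW=1 US=1 PS=0]
  L3: frame=0x3F idx=9 entry=0x43007 [P=1 RW=1 US=1 PS=0]
  → PA=0x43E75  (4 entries read)

Access #0 PA: 0x43E75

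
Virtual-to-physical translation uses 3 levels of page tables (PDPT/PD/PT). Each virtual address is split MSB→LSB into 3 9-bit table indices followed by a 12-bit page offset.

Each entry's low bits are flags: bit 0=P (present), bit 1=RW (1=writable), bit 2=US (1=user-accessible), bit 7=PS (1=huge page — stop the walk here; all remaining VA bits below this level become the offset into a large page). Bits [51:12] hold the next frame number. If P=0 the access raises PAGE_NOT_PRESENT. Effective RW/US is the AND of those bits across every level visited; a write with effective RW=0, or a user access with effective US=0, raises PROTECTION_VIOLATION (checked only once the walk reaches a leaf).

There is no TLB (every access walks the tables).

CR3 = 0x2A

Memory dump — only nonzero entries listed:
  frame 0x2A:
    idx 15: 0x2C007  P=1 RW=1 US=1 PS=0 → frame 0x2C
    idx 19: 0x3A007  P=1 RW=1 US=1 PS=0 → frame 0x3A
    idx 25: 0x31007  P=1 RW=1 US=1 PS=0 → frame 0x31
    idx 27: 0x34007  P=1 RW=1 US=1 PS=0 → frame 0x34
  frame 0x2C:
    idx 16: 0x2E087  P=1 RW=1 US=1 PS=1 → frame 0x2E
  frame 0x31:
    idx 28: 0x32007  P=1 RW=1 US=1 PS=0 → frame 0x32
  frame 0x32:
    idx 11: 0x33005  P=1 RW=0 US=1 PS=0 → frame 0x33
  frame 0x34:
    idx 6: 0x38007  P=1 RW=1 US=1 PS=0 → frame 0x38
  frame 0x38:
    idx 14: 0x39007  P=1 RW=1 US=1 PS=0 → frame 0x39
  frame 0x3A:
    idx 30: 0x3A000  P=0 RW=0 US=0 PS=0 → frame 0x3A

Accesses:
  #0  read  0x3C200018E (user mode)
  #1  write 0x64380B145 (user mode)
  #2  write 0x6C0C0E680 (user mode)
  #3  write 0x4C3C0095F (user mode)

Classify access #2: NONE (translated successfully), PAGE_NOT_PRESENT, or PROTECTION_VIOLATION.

Trace:
#0 VA=0x3C200018E (r,user):
  L0 @0x2A[15] → 0x2C007  P=1,RW=1,US=1,PS=0
  L1 @0x2C[16] → 0x2E087  P=1,RW=1,US=1,PS=1
  → PA=0x2E18E (huge @L1)  (2 entries read)
#1 VA=0x64380B145 (w,user):
  L0 @0x2A[25] → 0x31007  P=1,RW=1,US=1,PS=0
  L1 @0x31[28] → 0x32007  P=1,RW=1,US=1,PS=0
  L2 @0x32[11] → 0x33005  P=1,RW=0,US=1,PS=0
  → PROTECTION_VIOLATION  (3 entries read)
#2 VA=0x6C0C0E680 (w,user):
  L0 @0x2A[27] → 0x34007  P=1,RW=1,US=1,PS=0
  L1 @0x34[6] → 0x38007  P=1,RW=1,US=1,PS=0
  L2 @0x38[14] → 0x39007  P=1,RW=1,US=1,PS=0
  → PA=0x39680  (3 entries read)
#3 VA=0x4C3C0095F (w,user):
  L0 @0x2A[19] → 0x3A007  P=1,RW=1,US=1,PS=0
  L1 @0x3A[30] → 0x3A000  P=0,RW=0,US=0,PS=0
  → PAGE_NOT_PRESENT  (2 entries read)

Access #2 fault: NONE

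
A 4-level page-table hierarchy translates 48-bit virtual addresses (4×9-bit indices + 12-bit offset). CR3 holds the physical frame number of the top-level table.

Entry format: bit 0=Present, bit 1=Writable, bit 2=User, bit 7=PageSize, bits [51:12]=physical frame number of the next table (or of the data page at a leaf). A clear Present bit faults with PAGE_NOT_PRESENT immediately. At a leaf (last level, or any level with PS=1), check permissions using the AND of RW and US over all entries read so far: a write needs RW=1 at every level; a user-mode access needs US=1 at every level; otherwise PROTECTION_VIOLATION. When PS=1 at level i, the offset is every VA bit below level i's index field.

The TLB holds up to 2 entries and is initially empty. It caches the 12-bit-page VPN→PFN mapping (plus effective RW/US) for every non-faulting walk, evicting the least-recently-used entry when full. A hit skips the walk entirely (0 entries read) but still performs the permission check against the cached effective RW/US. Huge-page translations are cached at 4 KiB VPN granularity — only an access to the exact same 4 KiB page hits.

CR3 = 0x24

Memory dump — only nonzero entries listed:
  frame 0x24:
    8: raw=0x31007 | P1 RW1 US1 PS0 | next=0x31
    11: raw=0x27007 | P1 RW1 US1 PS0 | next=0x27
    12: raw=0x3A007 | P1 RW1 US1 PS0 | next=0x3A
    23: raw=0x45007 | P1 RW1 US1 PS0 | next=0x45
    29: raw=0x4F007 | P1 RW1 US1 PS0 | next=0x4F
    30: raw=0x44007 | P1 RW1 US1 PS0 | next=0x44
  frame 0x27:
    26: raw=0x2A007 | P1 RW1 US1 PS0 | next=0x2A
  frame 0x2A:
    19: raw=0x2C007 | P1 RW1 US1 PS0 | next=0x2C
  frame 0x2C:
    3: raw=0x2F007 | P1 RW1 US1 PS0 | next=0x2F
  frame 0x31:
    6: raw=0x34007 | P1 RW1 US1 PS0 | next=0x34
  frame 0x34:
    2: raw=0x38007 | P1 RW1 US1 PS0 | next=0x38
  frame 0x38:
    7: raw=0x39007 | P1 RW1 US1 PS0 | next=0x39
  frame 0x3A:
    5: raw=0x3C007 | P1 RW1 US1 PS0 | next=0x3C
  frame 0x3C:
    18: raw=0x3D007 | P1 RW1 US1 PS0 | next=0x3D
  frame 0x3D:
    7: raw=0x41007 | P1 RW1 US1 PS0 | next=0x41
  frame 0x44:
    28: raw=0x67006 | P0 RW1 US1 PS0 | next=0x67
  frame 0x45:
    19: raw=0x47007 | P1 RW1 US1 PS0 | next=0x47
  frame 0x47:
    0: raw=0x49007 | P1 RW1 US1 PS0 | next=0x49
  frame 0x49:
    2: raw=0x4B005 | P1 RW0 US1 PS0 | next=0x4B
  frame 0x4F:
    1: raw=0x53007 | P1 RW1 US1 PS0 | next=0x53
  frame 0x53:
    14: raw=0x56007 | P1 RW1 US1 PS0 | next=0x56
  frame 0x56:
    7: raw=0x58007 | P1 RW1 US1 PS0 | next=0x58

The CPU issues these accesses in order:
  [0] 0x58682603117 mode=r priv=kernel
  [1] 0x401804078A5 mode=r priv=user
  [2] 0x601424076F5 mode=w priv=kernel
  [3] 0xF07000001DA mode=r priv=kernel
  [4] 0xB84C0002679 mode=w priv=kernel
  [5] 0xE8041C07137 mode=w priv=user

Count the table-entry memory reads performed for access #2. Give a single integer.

Trace:
#0 VA=0x58682603117 (r,kernel):
  L0 @0x24[11] → 0x27007  P=1,RW=1,US=1,PS=0
  L1 @0x27[26] → 0x2A007  P=1,RW=1,US=1,PS=0
  L2 @0x2A[19] → 0x2C007  P=1,RW=1,US=1,PS=0
  L3 @0x2C[3] → 0x2F007  P=1,RW=1,US=1,PS=0
  ⇒ phys 0x2F117  [4 reads]
#1 VA=0x401804078A5 (r,user):
  L0 @0x24[8] → 0x31007  P=1,RW=1,US=1,PS=0
  L1 @0x31[6] → 0x34007  P=1,RW=1,US=1,PS=0
  L2 @0x34[2] → 0x38007  P=1,RW=1,US=1,PS=0
  L3 @0x38[7] → 0x39007  P=1,RW=1,US=1,PS=0
  ⇒ phys 0x398A5  [4 reads]
#2 VA=0x601424076F5 (w,kernel):
  L0 @0x24[12] → 0x3A007  P=1,RW=1,US=1,PS=0
  L1 @0x3A[5] → 0x3C007  P=1,RW=1,US=1,PS=0
  L2 @0x3C[18] → 0x3D007  P=1,RW=1,US=1,PS=0
  L3 @0x3D[7] → 0x41007  P=1,RW=1,US=1,PS=0
  ⇒ phys 0x416F5  [4 reads]
#3 VA=0xF07000001DA (r,kernel):
  L0 @0x24[30] → 0x44007  P=1,RW=1,US=1,PS=0
  L1 @0x44[28] → 0x67006  P=0,RW=1,US=1,PS=0
  → PAGE_NOT_PRESENT  (2 entries read)
#4 VA=0xB84C0002679 (w,kernel):
  L0 @0x24[23] → 0x45007  P=1,RW=1,US=1,PS=0
  L1 @0x45[19] → 0x47007  P=1,RW=1,US=1,PS=0
  L2 @0x47[0] → 0x49007  P=1,RW=1,US=1,PS=0
  L3 @0x49[2] → 0x4B005  P=1,RW=0,US=1,PS=0
  → PROTECTION_VIOLATION  (4 entries read)
#5 VA=0xE8041C07137 (w,user):
  L0 @0x24[29] → 0x4F007  P=1,RW=1,US=1,PS=0
  L1 @0x4F[1] → 0x53007  P=1,RW=1,US=1,PS=0
  L2 @0x53[14] → 0x56007  P=1,RW=1,US=1,PS=0
  L3 @0x56[7] → 0x58007  P=1,RW=1,US=1,PS=0
  ⇒ phys 0x58137  [4 reads]

Entries read for #2: 4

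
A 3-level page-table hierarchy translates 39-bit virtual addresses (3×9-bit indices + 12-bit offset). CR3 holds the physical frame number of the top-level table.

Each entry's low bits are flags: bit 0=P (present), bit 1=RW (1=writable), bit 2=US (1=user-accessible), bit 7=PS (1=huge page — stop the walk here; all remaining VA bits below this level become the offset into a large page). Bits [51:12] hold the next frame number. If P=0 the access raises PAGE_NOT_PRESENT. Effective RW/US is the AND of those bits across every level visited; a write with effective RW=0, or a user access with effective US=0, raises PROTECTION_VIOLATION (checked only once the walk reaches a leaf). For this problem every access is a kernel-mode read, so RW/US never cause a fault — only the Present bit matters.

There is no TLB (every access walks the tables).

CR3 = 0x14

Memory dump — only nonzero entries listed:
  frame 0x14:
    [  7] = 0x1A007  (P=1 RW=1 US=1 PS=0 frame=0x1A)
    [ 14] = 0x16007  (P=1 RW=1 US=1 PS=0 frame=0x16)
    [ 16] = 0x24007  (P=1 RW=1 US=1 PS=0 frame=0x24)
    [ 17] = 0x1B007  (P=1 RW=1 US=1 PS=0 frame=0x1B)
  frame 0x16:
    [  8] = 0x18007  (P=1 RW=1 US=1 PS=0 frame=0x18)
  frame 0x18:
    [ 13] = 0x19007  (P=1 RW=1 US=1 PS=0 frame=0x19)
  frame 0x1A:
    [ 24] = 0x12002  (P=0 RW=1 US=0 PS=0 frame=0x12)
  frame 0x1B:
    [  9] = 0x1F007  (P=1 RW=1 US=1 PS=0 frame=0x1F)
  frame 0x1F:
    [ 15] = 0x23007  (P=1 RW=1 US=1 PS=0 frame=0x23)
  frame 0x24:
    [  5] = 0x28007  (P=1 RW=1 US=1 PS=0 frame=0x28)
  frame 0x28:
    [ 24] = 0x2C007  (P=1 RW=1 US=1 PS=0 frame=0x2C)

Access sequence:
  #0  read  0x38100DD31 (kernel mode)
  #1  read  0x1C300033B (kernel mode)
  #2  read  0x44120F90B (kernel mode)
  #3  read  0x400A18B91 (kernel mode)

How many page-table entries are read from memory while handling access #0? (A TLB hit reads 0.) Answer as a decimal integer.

Walk each access:
#0 VA=0x38100DD31 (r,kernel):
  [0] read 0x14 idx=14: raw=0x16007 flags P=1 W=1 U=1 S=0
  [1] read 0x16 idx=8: raw=0x18007 flags P=1 W=1 U=1 S=0
  [2] read 0x18 idx=13: raw=0x19007 flags P=1 W=1 U=1 S=0
  ✓ 0x19D31  — 3 lookups
#1 VA=0x1C300033B (r,kernel):
  [0] read 0x14 idx=7: raw=0x1A007 flags P=1 W=1 U=1 S=0
  [1] read 0x1A idx=24: raw=0x12002 flags P=0 W=1 U=0 S=0
  ✗ PAGE_NOT_PRESENT  [2 reads]
#2 VA=0x44120F90B (r,kernel):
  [0] read 0x14 idx=17: raw=0x1B007 flags P=1 W=1 U=1 S=0
  [1] read 0x1B idx=9: raw=0x1F007 flags P=1 W=1 U=1 S=0
  [2] read 0x1F idx=15: raw=0x23007 flags P=1 W=1 U=1 S=0
  ✓ 0x2390B  — 3 lookups
#3 VA=0x400A18B91 (r,kernel):
  [0] read 0x14 idx=16: raw=0x24007 flags P=1 W=1 U=1 S=0
  [1] read 0x24 idx=5: raw=0x28007 flags P=1 W=1 U=1 S=0
  [2] read 0x28 idx=24: raw=0x2C007 flags P=1 W=1 U=1 S=0
  ✓ 0x2CB91  — 3 lookups

Entries read for #0: 3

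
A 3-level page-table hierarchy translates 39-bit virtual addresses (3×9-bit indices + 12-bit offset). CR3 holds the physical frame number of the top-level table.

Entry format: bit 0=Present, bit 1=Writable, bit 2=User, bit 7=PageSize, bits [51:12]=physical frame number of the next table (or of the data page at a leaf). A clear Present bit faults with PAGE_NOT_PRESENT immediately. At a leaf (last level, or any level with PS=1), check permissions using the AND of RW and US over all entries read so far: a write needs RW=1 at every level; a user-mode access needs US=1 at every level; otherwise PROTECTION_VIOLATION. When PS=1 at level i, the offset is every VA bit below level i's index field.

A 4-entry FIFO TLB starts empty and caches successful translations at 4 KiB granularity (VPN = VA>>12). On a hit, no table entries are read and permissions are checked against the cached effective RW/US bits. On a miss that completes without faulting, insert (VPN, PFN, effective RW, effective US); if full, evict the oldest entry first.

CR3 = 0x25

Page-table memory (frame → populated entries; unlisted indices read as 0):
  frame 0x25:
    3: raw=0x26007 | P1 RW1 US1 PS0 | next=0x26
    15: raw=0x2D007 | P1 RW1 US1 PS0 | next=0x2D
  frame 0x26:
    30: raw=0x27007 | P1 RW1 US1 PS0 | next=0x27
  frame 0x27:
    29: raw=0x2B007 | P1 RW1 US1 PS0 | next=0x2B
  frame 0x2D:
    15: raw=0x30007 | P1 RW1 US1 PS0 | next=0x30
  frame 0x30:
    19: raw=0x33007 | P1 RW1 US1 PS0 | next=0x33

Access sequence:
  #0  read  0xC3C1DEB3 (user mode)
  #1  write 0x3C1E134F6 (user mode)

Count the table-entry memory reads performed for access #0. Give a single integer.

Trace:
#0 VA=0xC3C1DEB3 (r,user):
  L0: frame=0x25 idx=3 entry=0x26007 [P=1 RW=1 US=1 PS=0]
  L1: frame=0x26 idx=30 entry=0x27007 [P=1 RW=1 US=1 PS=0]
  L2: frame=0x27 idx=29 entry=0x2B007 [P=1 RW=1 US=1 PS=0]
  → PA=0x2BEB3  (3 entries read)
#1 VA=0x3C1E134F6 (w,user):
  L0: frame=0x25 idx=15 entry=0x2D007 [P=1 RW=1 US=1 PS=0]
  L1: frame=0x2D idx=15 entry=0x30007 [P=1 RW=1 US=1 PS=0]
  L2: frame=0x30 idx=19 entry=0x33007 [P=1 RW=1 US=1 PS=0]
  → PA=0x334F6  (3 entries read)

Entries read for #0: 3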